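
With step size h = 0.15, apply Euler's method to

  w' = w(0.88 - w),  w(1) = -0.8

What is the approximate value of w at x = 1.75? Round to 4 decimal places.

Euler: w_{n+1} = w_n + h·f(x_n, w_n).
x=1.000000, w=-0.800000: f=-1.344000 → w ← -0.800000 + 0.15·(-1.344000) = -1.001600
x=1.150000, w=-1.001600: f=-1.884611 → w ← -1.001600 + 0.15·(-1.884611) = -1.284292
x=1.300000, w=-1.284292: f=-2.779581 → w ← -1.284292 + 0.15·(-2.779581) = -1.701229
x=1.450000, w=-1.701229: f=-4.391261 → w ← -1.701229 + 0.15·(-4.391261) = -2.359918
x=1.600000, w=-2.359918: f=-7.645940 → w ← -2.359918 + 0.15·(-7.645940) = -3.506809
w(1.75) ≈ -3.5068

-3.5068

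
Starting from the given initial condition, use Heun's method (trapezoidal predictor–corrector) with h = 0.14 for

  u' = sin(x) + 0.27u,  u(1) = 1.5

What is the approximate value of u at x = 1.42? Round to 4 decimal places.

Heun: k1 = f(x_n, u_n); k2 = f(x_n + h, u_n + h·k1); u_{n+1} = u_n + (h/2)·(k1 + k2).
x=1.000000, u=1.500000:
  k1 = f(1.000000, 1.500000) = 1.246471
  k2 = f(1.140000, 1.674506) = 1.360750
  u ← 1.500000 + (0.14/2)·(1.246471 + 1.360750) = 1.682505
x=1.140000, u=1.682505:
  k1 = f(1.140000, 1.682505) = 1.362910
  k2 = f(1.280000, 1.873313) = 1.463810
  u ← 1.682505 + (0.14/2)·(1.362910 + 1.463810) = 1.880376
x=1.280000, u=1.880376:
  k1 = f(1.280000, 1.880376) = 1.465717
  k2 = f(1.420000, 2.085576) = 1.551757
  u ← 1.880376 + (0.14/2)·(1.465717 + 1.551757) = 2.091599
u(1.42) ≈ 2.0916

2.0916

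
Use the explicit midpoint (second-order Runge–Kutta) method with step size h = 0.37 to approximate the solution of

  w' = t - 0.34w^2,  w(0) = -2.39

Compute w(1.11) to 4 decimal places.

-9.7179

Midpoint: k1 = f(t_n, w_n); k2 = f(t_n + h/2, w_n + (h/2)·k1); w_{n+1} = w_n + h·k2.
t=0.000000, w=-2.390000:
  k1 = f(0.000000, -2.390000) = -1.942114
  k2 = f(0.185000, -2.749291) = -2.384925
  w ← -2.390000 + 0.37·(-2.384925) = -3.272422
t=0.370000, w=-3.272422:
  k1 = f(0.370000, -3.272422) = -3.270974
  k2 = f(0.555000, -3.877552) = -4.557040
  w ← -3.272422 + 0.37·(-4.557040) = -4.958527
t=0.740000, w=-4.958527:
  k1 = f(0.740000, -4.958527) = -7.619576
  k2 = f(0.925000, -6.368148) = -12.863126
  w ← -4.958527 + 0.37·(-12.863126) = -9.717884
w(1.11) ≈ -9.7179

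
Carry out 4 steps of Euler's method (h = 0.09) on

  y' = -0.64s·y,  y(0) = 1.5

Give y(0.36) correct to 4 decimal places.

1.4538

Euler: y_{n+1} = y_n + h·f(s_n, y_n).
s=0.000000, y=1.500000: f=0.000000 → y ← 1.500000 + 0.09·0.000000 = 1.500000
s=0.090000, y=1.500000: f=-0.086400 → y ← 1.500000 + 0.09·(-0.086400) = 1.492224
s=0.180000, y=1.492224: f=-0.171904 → y ← 1.492224 + 0.09·(-0.171904) = 1.476753
s=0.270000, y=1.476753: f=-0.255183 → y ← 1.476753 + 0.09·(-0.255183) = 1.453786
y(0.36) ≈ 1.4538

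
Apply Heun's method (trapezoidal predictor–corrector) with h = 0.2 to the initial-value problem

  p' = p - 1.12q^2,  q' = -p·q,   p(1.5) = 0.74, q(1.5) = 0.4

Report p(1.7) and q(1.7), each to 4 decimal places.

Heun on (p,q): k1 = f(x_n, state_n); k2 = f(x_n + h, state_n + h·k1); state_{n+1} = state_n + (h/2)·(k1 + k2).
1.500000: (0.740000, 0.400000)
  k1 = (0.560800, -0.296000)
  predictor → (0.852160, 0.340800)
  k2 = (0.722078, -0.290416)
  → (0.868288, 0.341358)
(p(1.7), q(1.7)) ≈ (0.8683, 0.3414)

0.8683, 0.3414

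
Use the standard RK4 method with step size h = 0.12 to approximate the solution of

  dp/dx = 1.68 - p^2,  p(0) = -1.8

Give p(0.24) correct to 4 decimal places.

-2.4237

RK4: k1 = f(x_n, p_n); k2 = f(x_n + h/2, p_n + (h/2)·k1); k3 = f(x_n + h/2, p_n + (h/2)·k2); k4 = f(x_n + h, p_n + h·k3); p_{n+1} = p_n + (h/6)·(k1 + 2k2 + 2k3 + k4).
x=0.000000, p=-1.800000:
  k1 = f(0.000000, -1.800000) = -1.560000
  k2 = f(0.060000, -1.893600) = -1.905721
  k3 = f(0.060000, -1.914343) = -1.984710
  k4 = f(0.120000, -2.038165) = -2.474117
  p ← -1.800000 + (0.12/6)·(k1 + 2k2 + 2k3 + k4) = -2.036300
x=0.120000, p=-2.036300:
  k1 = f(0.120000, -2.036300) = -2.466516
  k2 = f(0.180000, -2.184291) = -3.091125
  k3 = f(0.180000, -2.221767) = -3.256249
  k4 = f(0.240000, -2.427049) = -4.210569
  p ← -2.036300 + (0.12/6)·(k1 + 2k2 + 2k3 + k4) = -2.423736
p(0.24) ≈ -2.4237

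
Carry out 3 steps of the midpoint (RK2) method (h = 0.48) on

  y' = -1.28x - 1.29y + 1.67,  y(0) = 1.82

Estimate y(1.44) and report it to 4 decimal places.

Midpoint: k1 = f(x_n, y_n); k2 = f(x_n + h/2, y_n + (h/2)·k1); y_{n+1} = y_n + h·k2.
x=0.000000, y=1.820000:
  k1 = f(0.000000, 1.820000) = -0.677800
  k2 = f(0.240000, 1.657328) = -0.775153
  y ← 1.820000 + 0.48·(-0.775153) = 1.447927
x=0.480000, y=1.447927:
  k1 = f(0.480000, 1.447927) = -0.812225
  k2 = f(0.720000, 1.252992) = -0.867960
  y ← 1.447927 + 0.48·(-0.867960) = 1.031306
x=0.960000, y=1.031306:
  k1 = f(0.960000, 1.031306) = -0.889184
  k2 = f(1.200000, 0.817901) = -0.921093
  y ← 1.031306 + 0.48·(-0.921093) = 0.589181
y(1.44) ≈ 0.5892

0.5892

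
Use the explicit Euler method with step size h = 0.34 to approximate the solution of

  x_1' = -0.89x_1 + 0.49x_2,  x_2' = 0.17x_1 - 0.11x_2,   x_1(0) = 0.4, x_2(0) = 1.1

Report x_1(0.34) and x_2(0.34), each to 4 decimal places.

Euler on (x_1,x_2): x_1_{n+1} = x_1_n + h·x_1', x_2_{n+1} = x_2_n + h·x_2'.
0.000000: (0.400000, 1.100000); f=(0.183000, -0.053000) → (0.462220, 1.081980)
(x_1(0.34), x_2(0.34)) ≈ (0.4622, 1.0820)

0.4622, 1.0820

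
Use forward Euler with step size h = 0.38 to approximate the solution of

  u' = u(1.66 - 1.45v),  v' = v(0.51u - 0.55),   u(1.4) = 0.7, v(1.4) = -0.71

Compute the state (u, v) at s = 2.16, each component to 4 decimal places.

2.8214, -0.7009

Euler on (u,v): u_{n+1} = u_n + h·u', v_{n+1} = v_n + h·v'.
1.400000: (0.700000, -0.710000); f=(1.882650, 0.137030) → (1.415407, -0.657929)
1.780000: (1.415407, -0.657929); f=(3.699869, -0.113070) → (2.821357, -0.700895)
(u(2.16), v(2.16)) ≈ (2.8214, -0.7009)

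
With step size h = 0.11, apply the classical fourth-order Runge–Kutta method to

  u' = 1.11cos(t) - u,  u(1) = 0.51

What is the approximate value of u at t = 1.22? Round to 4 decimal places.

RK4: k1 = f(t_n, u_n); k2 = f(t_n + h/2, u_n + (h/2)·k1); k3 = f(t_n + h/2, u_n + (h/2)·k2); k4 = f(t_n + h, u_n + h·k3); u_{n+1} = u_n + (h/6)·(k1 + 2k2 + 2k3 + k4).
t=1.000000, u=0.510000:
  k1 = f(1.000000, 0.510000) = 0.089736
  k2 = f(1.055000, 0.514935) = 0.032547
  k3 = f(1.055000, 0.511790) = 0.035693
  k4 = f(1.110000, 0.513926) = -0.020352
  u ← 0.510000 + (0.11/6)·(k1 + 2k2 + 2k3 + k4) = 0.513774
t=1.110000, u=0.513774:
  k1 = f(1.110000, 0.513774) = -0.020200
  k2 = f(1.165000, 0.512663) = -0.074490
  k3 = f(1.165000, 0.509677) = -0.071504
  k4 = f(1.220000, 0.505909) = -0.124462
  u ← 0.513774 + (0.11/6)·(k1 + 2k2 + 2k3 + k4) = 0.505769
u(1.22) ≈ 0.5058

0.5058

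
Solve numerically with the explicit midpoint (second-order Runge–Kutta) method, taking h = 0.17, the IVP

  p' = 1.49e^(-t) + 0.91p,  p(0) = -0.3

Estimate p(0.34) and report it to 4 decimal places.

0.0988

Midpoint: k1 = f(t_n, p_n); k2 = f(t_n + h/2, p_n + (h/2)·k1); p_{n+1} = p_n + h·k2.
t=0.000000, p=-0.300000:
  k1 = f(0.000000, -0.300000) = 1.217000
  k2 = f(0.085000, -0.196555) = 1.189718
  p ← -0.300000 + 0.17·1.189718 = -0.097748
t=0.170000, p=-0.097748:
  k1 = f(0.170000, -0.097748) = 1.168110
  k2 = f(0.255000, 0.001541) = 1.156028
  p ← -0.097748 + 0.17·1.156028 = 0.098777
p(0.34) ≈ 0.0988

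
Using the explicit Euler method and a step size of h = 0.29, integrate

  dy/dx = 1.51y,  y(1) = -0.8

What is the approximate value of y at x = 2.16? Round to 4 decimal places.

-3.4198

Euler: y_{n+1} = y_n + h·f(x_n, y_n).
x=1.000000, y=-0.800000: f=-1.208000 → y ← -0.800000 + 0.29·(-1.208000) = -1.150320
x=1.290000, y=-1.150320: f=-1.736983 → y ← -1.150320 + 0.29·(-1.736983) = -1.654045
x=1.580000, y=-1.654045: f=-2.497608 → y ← -1.654045 + 0.29·(-2.497608) = -2.378351
x=1.870000, y=-2.378351: f=-3.591311 → y ← -2.378351 + 0.29·(-3.591311) = -3.419832
y(2.16) ≈ -3.4198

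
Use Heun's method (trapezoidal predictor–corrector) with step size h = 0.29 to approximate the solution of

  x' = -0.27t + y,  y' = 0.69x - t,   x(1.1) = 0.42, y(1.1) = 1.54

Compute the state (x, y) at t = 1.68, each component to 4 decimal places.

Heun on (x,y): k1 = f(t_n, state_n); k2 = f(t_n + h, state_n + h·k1); state_{n+1} = state_n + (h/2)·(k1 + k2).
1.100000: (0.420000, 1.540000)
  k1 = (1.243000, -0.810200)
  predictor → (0.780470, 1.305042)
  k2 = (0.929742, -0.851476)
  → (0.735048, 1.299057)
1.390000: (0.735048, 1.299057)
  k1 = (0.923757, -0.882817)
  predictor → (1.002937, 1.043040)
  k2 = (0.589440, -0.987973)
  → (0.954461, 1.027792)
(x(1.68), y(1.68)) ≈ (0.9545, 1.0278)

0.9545, 1.0278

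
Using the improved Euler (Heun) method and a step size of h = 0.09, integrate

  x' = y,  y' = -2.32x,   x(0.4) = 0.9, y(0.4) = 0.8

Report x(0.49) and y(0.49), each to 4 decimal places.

0.9635, 0.6046

Heun on (x,y): k1 = f(s_n, state_n); k2 = f(s_n + h, state_n + h·k1); state_{n+1} = state_n + (h/2)·(k1 + k2).
0.400000: (0.900000, 0.800000)
  k1 = (0.800000, -2.088000)
  predictor → (0.972000, 0.612080)
  k2 = (0.612080, -2.255040)
  → (0.963544, 0.604563)
(x(0.49), y(0.49)) ≈ (0.9635, 0.6046)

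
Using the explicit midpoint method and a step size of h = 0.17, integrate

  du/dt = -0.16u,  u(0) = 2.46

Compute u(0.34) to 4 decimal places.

Midpoint: k1 = f(t_n, u_n); k2 = f(t_n + h/2, u_n + (h/2)·k1); u_{n+1} = u_n + h·k2.
t=0.000000, u=2.460000:
  k1 = f(0.000000, 2.460000) = -0.393600
  k2 = f(0.085000, 2.426544) = -0.388247
  u ← 2.460000 + 0.17·(-0.388247) = 2.393998
t=0.170000, u=2.393998:
  k1 = f(0.170000, 2.393998) = -0.383040
  k2 = f(0.255000, 2.361440) = -0.377830
  u ← 2.393998 + 0.17·(-0.377830) = 2.329767
u(0.34) ≈ 2.3298

2.3298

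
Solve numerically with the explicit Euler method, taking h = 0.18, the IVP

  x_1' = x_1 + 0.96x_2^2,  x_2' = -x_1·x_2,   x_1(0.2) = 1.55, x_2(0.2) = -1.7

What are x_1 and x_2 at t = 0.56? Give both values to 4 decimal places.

Euler on (x_1,x_2): x_1_{n+1} = x_1_n + h·x_1', x_2_{n+1} = x_2_n + h·x_2'.
0.200000: (1.550000, -1.700000); f=(4.324400, 2.635000) → (2.328392, -1.225700)
0.380000: (2.328392, -1.225700); f=(3.770639, 2.853910) → (3.007107, -0.711996)
(x_1(0.56), x_2(0.56)) ≈ (3.0071, -0.7120)

3.0071, -0.7120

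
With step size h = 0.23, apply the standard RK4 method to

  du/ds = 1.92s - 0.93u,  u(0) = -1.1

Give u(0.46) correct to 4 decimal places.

RK4: k1 = f(s_n, u_n); k2 = f(s_n + h/2, u_n + (h/2)·k1); k3 = f(s_n + h/2, u_n + (h/2)·k2); k4 = f(s_n + h, u_n + h·k3); u_{n+1} = u_n + (h/6)·(k1 + 2k2 + 2k3 + k4).
s=0.000000, u=-1.100000:
  k1 = f(0.000000, -1.100000) = 1.023000
  k2 = f(0.115000, -0.982355) = 1.134390
  k3 = f(0.115000, -0.969545) = 1.122477
  k4 = f(0.230000, -0.841830) = 1.224502
  u ← -1.100000 + (0.23/6)·(k1 + 2k2 + 2k3 + k4) = -0.840819
s=0.230000, u=-0.840819:
  k1 = f(0.230000, -0.840819) = 1.223562
  k2 = f(0.345000, -0.700110) = 1.313502
  k3 = f(0.345000, -0.689767) = 1.303883
  k4 = f(0.460000, -0.540926) = 1.386261
  u ← -0.840819 + (0.23/6)·(k1 + 2k2 + 2k3 + k4) = -0.540110
u(0.46) ≈ -0.5401

-0.5401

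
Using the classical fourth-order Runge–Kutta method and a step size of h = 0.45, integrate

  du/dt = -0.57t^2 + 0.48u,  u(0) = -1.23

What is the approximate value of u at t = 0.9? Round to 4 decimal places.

-2.0495

RK4: k1 = f(t_n, u_n); k2 = f(t_n + h/2, u_n + (h/2)·k1); k3 = f(t_n + h/2, u_n + (h/2)·k2); k4 = f(t_n + h, u_n + h·k3); u_{n+1} = u_n + (h/6)·(k1 + 2k2 + 2k3 + k4).
t=0.000000, u=-1.230000:
  k1 = f(0.000000, -1.230000) = -0.590400
  k2 = f(0.225000, -1.362840) = -0.683019
  k3 = f(0.225000, -1.383679) = -0.693022
  k4 = f(0.450000, -1.541860) = -0.855518
  u ← -1.230000 + (0.45/6)·(k1 + 2k2 + 2k3 + k4) = -1.544850
t=0.450000, u=-1.544850:
  k1 = f(0.450000, -1.544850) = -0.856953
  k2 = f(0.675000, -1.737665) = -1.093785
  k3 = f(0.675000, -1.790952) = -1.119363
  k4 = f(0.900000, -2.048564) = -1.445010
  u ← -1.544850 + (0.45/6)·(k1 + 2k2 + 2k3 + k4) = -2.049470
u(0.9) ≈ -2.0495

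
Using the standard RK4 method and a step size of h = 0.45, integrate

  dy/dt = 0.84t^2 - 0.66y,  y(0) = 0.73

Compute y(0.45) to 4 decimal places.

RK4: k1 = f(t_n, y_n); k2 = f(t_n + h/2, y_n + (h/2)·k1); k3 = f(t_n + h/2, y_n + (h/2)·k2); k4 = f(t_n + h, y_n + h·k3); y_{n+1} = y_n + (h/6)·(k1 + 2k2 + 2k3 + k4).
t=0.000000, y=0.730000:
  k1 = f(0.000000, 0.730000) = -0.481800
  k2 = f(0.225000, 0.621595) = -0.367728
  k3 = f(0.225000, 0.647261) = -0.384667
  k4 = f(0.450000, 0.556900) = -0.197454
  y ← 0.730000 + (0.45/6)·(k1 + 2k2 + 2k3 + k4) = 0.566197
y(0.45) ≈ 0.5662

0.5662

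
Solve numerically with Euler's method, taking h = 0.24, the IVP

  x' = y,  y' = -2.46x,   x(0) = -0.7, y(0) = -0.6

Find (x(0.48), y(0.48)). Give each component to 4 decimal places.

Euler on (x,y): x_{n+1} = x_n + h·x', y_{n+1} = y_n + h·y'.
0.000000: (-0.700000, -0.600000); f=(-0.600000, 1.722000) → (-0.844000, -0.186720)
0.240000: (-0.844000, -0.186720); f=(-0.186720, 2.076240) → (-0.888813, 0.311578)
(x(0.48), y(0.48)) ≈ (-0.8888, 0.3116)

-0.8888, 0.3116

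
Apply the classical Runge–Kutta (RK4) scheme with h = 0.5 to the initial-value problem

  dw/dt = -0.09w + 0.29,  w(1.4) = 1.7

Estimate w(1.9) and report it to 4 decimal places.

RK4: k1 = f(t_n, w_n); k2 = f(t_n + h/2, w_n + (h/2)·k1); k3 = f(t_n + h/2, w_n + (h/2)·k2); k4 = f(t_n + h, w_n + h·k3); w_{n+1} = w_n + (h/6)·(k1 + 2k2 + 2k3 + k4).
t=1.400000, w=1.700000:
  k1 = f(1.400000, 1.700000) = 0.137000
  k2 = f(1.650000, 1.734250) = 0.133917
  k3 = f(1.650000, 1.733479) = 0.133987
  k4 = f(1.900000, 1.766993) = 0.130971
  w ← 1.700000 + (0.5/6)·(k1 + 2k2 + 2k3 + k4) = 1.766982
w(1.9) ≈ 1.7670

1.7670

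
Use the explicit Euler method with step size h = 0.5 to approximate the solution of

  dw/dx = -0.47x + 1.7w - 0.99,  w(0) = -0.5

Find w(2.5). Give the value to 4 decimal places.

Euler: w_{n+1} = w_n + h·f(x_n, w_n).
x=0.000000, w=-0.500000: f=-1.840000 → w ← -0.500000 + 0.5·(-1.840000) = -1.420000
x=0.500000, w=-1.420000: f=-3.639000 → w ← -1.420000 + 0.5·(-3.639000) = -3.239500
x=1.000000, w=-3.239500: f=-6.967150 → w ← -3.239500 + 0.5·(-6.967150) = -6.723075
x=1.500000, w=-6.723075: f=-13.124227 → w ← -6.723075 + 0.5·(-13.124227) = -13.285189
x=2.000000, w=-13.285189: f=-24.514821 → w ← -13.285189 + 0.5·(-24.514821) = -25.542599
w(2.5) ≈ -25.5426

-25.5426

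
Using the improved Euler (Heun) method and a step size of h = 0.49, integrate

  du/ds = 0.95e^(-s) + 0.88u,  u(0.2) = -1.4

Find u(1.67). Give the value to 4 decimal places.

Heun: k1 = f(s_n, u_n); k2 = f(s_n + h, u_n + h·k1); u_{n+1} = u_n + (h/2)·(k1 + k2).
s=0.200000, u=-1.400000:
  k1 = f(0.200000, -1.400000) = -0.454206
  k2 = f(0.690000, -1.622561) = -0.951356
  u ← -1.400000 + (0.49/2)·(-0.454206 + (-0.951356)) = -1.744363
s=0.690000, u=-1.744363:
  k1 = f(0.690000, -1.744363) = -1.058542
  k2 = f(1.180000, -2.263048) = -1.699568
  u ← -1.744363 + (0.49/2)·(-1.058542 + (-1.699568)) = -2.420100
s=1.180000, u=-2.420100:
  k1 = f(1.180000, -2.420100) = -1.837773
  k2 = f(1.670000, -3.320608) = -2.743301
  u ← -2.420100 + (0.49/2)·(-1.837773 + (-2.743301)) = -3.542463
u(1.67) ≈ -3.5425

-3.5425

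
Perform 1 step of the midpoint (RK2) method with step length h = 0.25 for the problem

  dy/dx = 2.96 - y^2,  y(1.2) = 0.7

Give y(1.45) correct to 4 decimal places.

1.1856

Midpoint: k1 = f(x_n, y_n); k2 = f(x_n + h/2, y_n + (h/2)·k1); y_{n+1} = y_n + h·k2.
x=1.200000, y=0.700000:
  k1 = f(1.200000, 0.700000) = 2.470000
  k2 = f(1.325000, 1.008750) = 1.942423
  y ← 0.700000 + 0.25·1.942423 = 1.185606
y(1.45) ≈ 1.1856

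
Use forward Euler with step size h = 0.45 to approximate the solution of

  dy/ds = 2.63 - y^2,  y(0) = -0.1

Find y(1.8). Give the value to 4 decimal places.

1.6476

Euler: y_{n+1} = y_n + h·f(s_n, y_n).
s=0.000000, y=-0.100000: f=2.620000 → y ← -0.100000 + 0.45·2.620000 = 1.079000
s=0.450000, y=1.079000: f=1.465759 → y ← 1.079000 + 0.45·1.465759 = 1.738592
s=0.900000, y=1.738592: f=-0.392701 → y ← 1.738592 + 0.45·(-0.392701) = 1.561876
s=1.350000, y=1.561876: f=0.190542 → y ← 1.561876 + 0.45·0.190542 = 1.647620
y(1.8) ≈ 1.6476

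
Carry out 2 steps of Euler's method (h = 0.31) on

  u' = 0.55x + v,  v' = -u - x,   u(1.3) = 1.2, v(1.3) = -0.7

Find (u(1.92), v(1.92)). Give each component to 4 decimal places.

Euler on (u,v): u_{n+1} = u_n + h·u', v_{n+1} = v_n + h·v'.
1.300000: (1.200000, -0.700000); f=(0.015000, -2.500000) → (1.204650, -1.475000)
1.610000: (1.204650, -1.475000); f=(-0.589500, -2.814650) → (1.021905, -2.347542)
(u(1.92), v(1.92)) ≈ (1.0219, -2.3475)

1.0219, -2.3475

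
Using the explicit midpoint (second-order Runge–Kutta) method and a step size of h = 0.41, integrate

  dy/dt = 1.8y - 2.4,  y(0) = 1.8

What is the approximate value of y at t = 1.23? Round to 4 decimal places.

5.1248

Midpoint: k1 = f(t_n, y_n); k2 = f(t_n + h/2, y_n + (h/2)·k1); y_{n+1} = y_n + h·k2.
t=0.000000, y=1.800000:
  k1 = f(0.000000, 1.800000) = 0.840000
  k2 = f(0.205000, 1.972200) = 1.149960
  y ← 1.800000 + 0.41·1.149960 = 2.271484
t=0.410000, y=2.271484:
  k1 = f(0.410000, 2.271484) = 1.688670
  k2 = f(0.615000, 2.617661) = 2.311790
  y ← 2.271484 + 0.41·2.311790 = 3.219317
t=0.820000, y=3.219317:
  k1 = f(0.820000, 3.219317) = 3.394771
  k2 = f(1.025000, 3.915246) = 4.647442
  y ← 3.219317 + 0.41·4.647442 = 5.124769
y(1.23) ≈ 5.1248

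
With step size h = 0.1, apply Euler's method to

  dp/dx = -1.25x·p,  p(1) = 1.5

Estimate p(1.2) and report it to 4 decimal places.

1.1320

Euler: p_{n+1} = p_n + h·f(x_n, p_n).
x=1.000000, p=1.500000: f=-1.875000 → p ← 1.500000 + 0.1·(-1.875000) = 1.312500
x=1.100000, p=1.312500: f=-1.804688 → p ← 1.312500 + 0.1·(-1.804688) = 1.132031
p(1.2) ≈ 1.1320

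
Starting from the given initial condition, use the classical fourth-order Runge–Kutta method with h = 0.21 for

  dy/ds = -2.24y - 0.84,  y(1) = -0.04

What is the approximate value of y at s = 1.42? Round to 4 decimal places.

-0.2442

RK4: k1 = f(s_n, y_n); k2 = f(s_n + h/2, y_n + (h/2)·k1); k3 = f(s_n + h/2, y_n + (h/2)·k2); k4 = f(s_n + h, y_n + h·k3); y_{n+1} = y_n + (h/6)·(k1 + 2k2 + 2k3 + k4).
s=1.000000, y=-0.040000:
  k1 = f(1.000000, -0.040000) = -0.750400
  k2 = f(1.105000, -0.118792) = -0.573906
  k3 = f(1.105000, -0.100260) = -0.615417
  k4 = f(1.210000, -0.169238) = -0.460908
  y ← -0.040000 + (0.21/6)·(k1 + 2k2 + 2k3 + k4) = -0.165648
s=1.210000, y=-0.165648:
  k1 = f(1.210000, -0.165648) = -0.468948
  k2 = f(1.315000, -0.214888) = -0.358651
  k3 = f(1.315000, -0.203307) = -0.384593
  k4 = f(1.420000, -0.246413) = -0.288035
  y ← -0.165648 + (0.21/6)·(k1 + 2k2 + 2k3 + k4) = -0.244170
y(1.42) ≈ -0.2442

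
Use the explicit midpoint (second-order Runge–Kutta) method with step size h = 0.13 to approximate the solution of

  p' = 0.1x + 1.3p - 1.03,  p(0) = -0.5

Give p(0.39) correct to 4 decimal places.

Midpoint: k1 = f(x_n, p_n); k2 = f(x_n + h/2, p_n + (h/2)·k1); p_{n+1} = p_n + h·k2.
x=0.000000, p=-0.500000:
  k1 = f(0.000000, -0.500000) = -1.680000
  k2 = f(0.065000, -0.609200) = -1.815460
  p ← -0.500000 + 0.13·(-1.815460) = -0.736010
x=0.130000, p=-0.736010:
  k1 = f(0.130000, -0.736010) = -1.973813
  k2 = f(0.195000, -0.864308) = -2.134100
  p ← -0.736010 + 0.13·(-2.134100) = -1.013443
x=0.260000, p=-1.013443:
  k1 = f(0.260000, -1.013443) = -2.321476
  k2 = f(0.325000, -1.164339) = -2.511140
  p ← -1.013443 + 0.13·(-2.511140) = -1.339891
p(0.39) ≈ -1.3399

-1.3399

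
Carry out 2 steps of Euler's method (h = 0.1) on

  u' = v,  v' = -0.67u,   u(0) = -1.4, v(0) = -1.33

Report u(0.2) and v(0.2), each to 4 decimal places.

Euler on (u,v): u_{n+1} = u_n + h·u', v_{n+1} = v_n + h·v'.
0.000000: (-1.400000, -1.330000); f=(-1.330000, 0.938000) → (-1.533000, -1.236200)
0.100000: (-1.533000, -1.236200); f=(-1.236200, 1.027110) → (-1.656620, -1.133489)
(u(0.2), v(0.2)) ≈ (-1.6566, -1.1335)

-1.6566, -1.1335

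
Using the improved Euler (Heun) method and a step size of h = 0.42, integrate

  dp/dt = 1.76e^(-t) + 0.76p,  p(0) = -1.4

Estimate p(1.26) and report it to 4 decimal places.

Heun: k1 = f(t_n, p_n); k2 = f(t_n + h, p_n + h·k1); p_{n+1} = p_n + (h/2)·(k1 + k2).
t=0.000000, p=-1.400000:
  k1 = f(0.000000, -1.400000) = 0.696000
  k2 = f(0.420000, -1.107680) = 0.314566
  p ← -1.400000 + (0.42/2)·(0.696000 + 0.314566) = -1.187781
t=0.420000, p=-1.187781:
  k1 = f(0.420000, -1.187781) = 0.253689
  k2 = f(0.840000, -1.081232) = -0.061926
  p ← -1.187781 + (0.42/2)·(0.253689 + (-0.061926)) = -1.147511
t=0.840000, p=-1.147511:
  k1 = f(0.840000, -1.147511) = -0.112298
  k2 = f(1.260000, -1.194676) = -0.408723
  p ← -1.147511 + (0.42/2)·(-0.112298 + (-0.408723)) = -1.256925
p(1.26) ≈ -1.2569

-1.2569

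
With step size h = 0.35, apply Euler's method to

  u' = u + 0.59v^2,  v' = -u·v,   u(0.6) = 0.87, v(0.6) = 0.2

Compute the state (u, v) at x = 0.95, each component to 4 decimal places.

1.1828, 0.1391

Euler on (u,v): u_{n+1} = u_n + h·u', v_{n+1} = v_n + h·v'.
0.600000: (0.870000, 0.200000); f=(0.893600, -0.174000) → (1.182760, 0.139100)
(u(0.95), v(0.95)) ≈ (1.1828, 0.1391)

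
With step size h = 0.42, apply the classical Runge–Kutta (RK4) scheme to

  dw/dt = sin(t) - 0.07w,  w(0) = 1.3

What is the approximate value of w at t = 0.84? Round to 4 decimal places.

1.5517

RK4: k1 = f(t_n, w_n); k2 = f(t_n + h/2, w_n + (h/2)·k1); k3 = f(t_n + h/2, w_n + (h/2)·k2); k4 = f(t_n + h, w_n + h·k3); w_{n+1} = w_n + (h/6)·(k1 + 2k2 + 2k3 + k4).
t=0.000000, w=1.300000:
  k1 = f(0.000000, 1.300000) = -0.091000
  k2 = f(0.210000, 1.280890) = 0.118798
  k3 = f(0.210000, 1.324947) = 0.115714
  k4 = f(0.420000, 1.348600) = 0.313358
  w ← 1.300000 + (0.42/6)·(k1 + 2k2 + 2k3 + k4) = 1.348397
t=0.420000, w=1.348397:
  k1 = f(0.420000, 1.348397) = 0.313373
  k2 = f(0.630000, 1.414205) = 0.490150
  k3 = f(0.630000, 1.451328) = 0.487552
  k4 = f(0.840000, 1.553168) = 0.635921
  w ← 1.348397 + (0.42/6)·(k1 + 2k2 + 2k3 + k4) = 1.551726
w(0.84) ≈ 1.5517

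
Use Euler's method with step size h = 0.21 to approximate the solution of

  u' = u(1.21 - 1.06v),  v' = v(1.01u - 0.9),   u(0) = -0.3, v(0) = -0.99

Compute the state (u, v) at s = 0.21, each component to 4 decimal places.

-0.4423, -0.7399

Euler on (u,v): u_{n+1} = u_n + h·u', v_{n+1} = v_n + h·v'.
0.000000: (-0.300000, -0.990000); f=(-0.677820, 1.190970) → (-0.442342, -0.739896)
(u(0.21), v(0.21)) ≈ (-0.4423, -0.7399)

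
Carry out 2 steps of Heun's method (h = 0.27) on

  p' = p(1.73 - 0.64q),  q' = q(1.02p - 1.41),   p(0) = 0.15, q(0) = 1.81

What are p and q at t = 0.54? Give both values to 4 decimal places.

Heun on (p,q): k1 = f(t_n, state_n); k2 = f(t_n + h, state_n + h·k1); state_{n+1} = state_n + (h/2)·(k1 + k2).
0.000000: (0.150000, 1.810000)
  k1 = (0.085740, -2.275170)
  predictor → (0.173150, 1.195704)
  k2 = (0.167046, -1.474766)
  → (0.184126, 1.303759)
0.270000: (0.184126, 1.303759)
  k1 = (0.164902, -1.593443)
  predictor → (0.228650, 0.873529)
  k2 = (0.267735, -1.027949)
  → (0.242532, 0.949871)
(p(0.54), q(0.54)) ≈ (0.2425, 0.9499)

0.2425, 0.9499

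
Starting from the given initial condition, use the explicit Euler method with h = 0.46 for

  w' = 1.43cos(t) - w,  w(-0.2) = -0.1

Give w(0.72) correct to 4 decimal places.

Euler: w_{n+1} = w_n + h·f(t_n, w_n).
t=-0.200000, w=-0.100000: f=1.501495 → w ← -0.100000 + 0.46·1.501495 = 0.590688
t=0.260000, w=0.590688: f=0.791250 → w ← 0.590688 + 0.46·0.791250 = 0.954663
w(0.72) ≈ 0.9547

0.9547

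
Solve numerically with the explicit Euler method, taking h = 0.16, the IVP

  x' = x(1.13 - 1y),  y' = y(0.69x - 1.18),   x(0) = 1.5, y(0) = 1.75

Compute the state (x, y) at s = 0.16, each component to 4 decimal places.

1.3512, 1.7094

Euler on (x,y): x_{n+1} = x_n + h·x', y_{n+1} = y_n + h·y'.
0.000000: (1.500000, 1.750000); f=(-0.930000, -0.253750) → (1.351200, 1.709400)
(x(0.16), y(0.16)) ≈ (1.3512, 1.7094)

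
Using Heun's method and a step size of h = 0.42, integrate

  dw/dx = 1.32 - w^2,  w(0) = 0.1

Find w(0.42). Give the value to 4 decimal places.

0.5635

Heun: k1 = f(x_n, w_n); k2 = f(x_n + h, w_n + h·k1); w_{n+1} = w_n + (h/2)·(k1 + k2).
x=0.000000, w=0.100000:
  k1 = f(0.000000, 0.100000) = 1.310000
  k2 = f(0.420000, 0.650200) = 0.897240
  w ← 0.100000 + (0.42/2)·(1.310000 + 0.897240) = 0.563520
w(0.42) ≈ 0.5635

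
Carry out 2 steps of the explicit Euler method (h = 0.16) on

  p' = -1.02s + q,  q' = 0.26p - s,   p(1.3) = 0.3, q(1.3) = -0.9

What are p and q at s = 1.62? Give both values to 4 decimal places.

Euler on (p,q): p_{n+1} = p_n + h·p', q_{n+1} = q_n + h·q'.
1.300000: (0.300000, -0.900000); f=(-2.226000, -1.222000) → (-0.056160, -1.095520)
1.460000: (-0.056160, -1.095520); f=(-2.584720, -1.474602) → (-0.469715, -1.331456)
(p(1.62), q(1.62)) ≈ (-0.4697, -1.3315)

-0.4697, -1.3315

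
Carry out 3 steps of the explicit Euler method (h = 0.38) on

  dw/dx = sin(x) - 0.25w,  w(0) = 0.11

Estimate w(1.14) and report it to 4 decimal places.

0.4709

Euler: w_{n+1} = w_n + h·f(x_n, w_n).
x=0.000000, w=0.110000: f=-0.027500 → w ← 0.110000 + 0.38·(-0.027500) = 0.099550
x=0.380000, w=0.099550: f=0.346033 → w ← 0.099550 + 0.38·0.346033 = 0.231043
x=0.760000, w=0.231043: f=0.631161 → w ← 0.231043 + 0.38·0.631161 = 0.470884
w(1.14) ≈ 0.4709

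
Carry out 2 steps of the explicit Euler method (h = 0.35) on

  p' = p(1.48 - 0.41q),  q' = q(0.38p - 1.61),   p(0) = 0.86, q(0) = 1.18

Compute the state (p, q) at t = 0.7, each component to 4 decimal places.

1.6525, 0.3840

Euler on (p,q): p_{n+1} = p_n + h·p', q_{n+1} = q_n + h·q'.
0.000000: (0.860000, 1.180000); f=(0.856732, -1.514176) → (1.159856, 0.650038)
0.350000: (1.159856, 0.650038); f=(1.407467, -0.760060) → (1.652470, 0.384017)
(p(0.7), q(0.7)) ≈ (1.6525, 0.3840)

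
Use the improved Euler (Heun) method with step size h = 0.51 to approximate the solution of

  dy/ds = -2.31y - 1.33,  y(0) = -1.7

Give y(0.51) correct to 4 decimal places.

-1.1557

Heun: k1 = f(s_n, y_n); k2 = f(s_n + h, y_n + h·k1); y_{n+1} = y_n + (h/2)·(k1 + k2).
s=0.000000, y=-1.700000:
  k1 = f(0.000000, -1.700000) = 2.597000
  k2 = f(0.510000, -0.375530) = -0.462526
  y ← -1.700000 + (0.51/2)·(2.597000 + (-0.462526)) = -1.155709
y(0.51) ≈ -1.1557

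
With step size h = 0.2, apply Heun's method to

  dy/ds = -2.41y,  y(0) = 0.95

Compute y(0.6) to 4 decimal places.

Heun: k1 = f(s_n, y_n); k2 = f(s_n + h, y_n + h·k1); y_{n+1} = y_n + (h/2)·(k1 + k2).
s=0.000000, y=0.950000:
  k1 = f(0.000000, 0.950000) = -2.289500
  k2 = f(0.200000, 0.492100) = -1.185961
  y ← 0.950000 + (0.2/2)·(-2.289500 + (-1.185961)) = 0.602454
s=0.200000, y=0.602454:
  k1 = f(0.200000, 0.602454) = -1.451914
  k2 = f(0.400000, 0.312071) = -0.752091
  y ← 0.602454 + (0.2/2)·(-1.451914 + (-0.752091)) = 0.382053
s=0.400000, y=0.382053:
  k1 = f(0.400000, 0.382053) = -0.920749
  k2 = f(0.600000, 0.197904) = -0.476948
  y ← 0.382053 + (0.2/2)·(-0.920749 + (-0.476948)) = 0.242284
y(0.6) ≈ 0.2423

0.2423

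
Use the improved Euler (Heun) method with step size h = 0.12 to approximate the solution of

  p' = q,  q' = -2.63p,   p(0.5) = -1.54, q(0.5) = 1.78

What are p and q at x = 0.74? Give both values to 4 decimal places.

Heun on (p,q): k1 = f(x_n, state_n); k2 = f(x_n + h, state_n + h·k1); state_{n+1} = state_n + (h/2)·(k1 + k2).
0.500000: (-1.540000, 1.780000)
  k1 = (1.780000, 4.050200)
  predictor → (-1.326400, 2.266024)
  k2 = (2.266024, 3.488432)
  → (-1.297239, 2.232318)
0.620000: (-1.297239, 2.232318)
  k1 = (2.232318, 3.411737)
  predictor → (-1.029360, 2.641726)
  k2 = (2.641726, 2.707218)
  → (-1.004796, 2.599455)
(p(0.74), q(0.74)) ≈ (-1.0048, 2.5995)

-1.0048, 2.5995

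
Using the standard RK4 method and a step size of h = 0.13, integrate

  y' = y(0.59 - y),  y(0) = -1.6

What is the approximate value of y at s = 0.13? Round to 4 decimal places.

-2.2038

RK4: k1 = f(s_n, y_n); k2 = f(s_n + h/2, y_n + (h/2)·k1); k3 = f(s_n + h/2, y_n + (h/2)·k2); k4 = f(s_n + h, y_n + h·k3); y_{n+1} = y_n + (h/6)·(k1 + 2k2 + 2k3 + k4).
s=0.000000, y=-1.600000:
  k1 = f(0.000000, -1.600000) = -3.504000
  k2 = f(0.065000, -1.827760) = -4.419085
  k3 = f(0.065000, -1.887241) = -4.675149
  k4 = f(0.130000, -2.207769) = -6.176829
  y ← -1.600000 + (0.13/6)·(k1 + 2k2 + 2k3 + k4) = -2.203835
y(0.13) ≈ -2.2038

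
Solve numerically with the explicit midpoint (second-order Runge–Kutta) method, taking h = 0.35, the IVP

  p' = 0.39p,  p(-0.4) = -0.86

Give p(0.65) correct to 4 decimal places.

Midpoint: k1 = f(x_n, p_n); k2 = f(x_n + h/2, p_n + (h/2)·k1); p_{n+1} = p_n + h·k2.
x=-0.400000, p=-0.860000:
  k1 = f(-0.400000, -0.860000) = -0.335400
  k2 = f(-0.225000, -0.918695) = -0.358291
  p ← -0.860000 + 0.35·(-0.358291) = -0.985402
x=-0.050000, p=-0.985402:
  k1 = f(-0.050000, -0.985402) = -0.384307
  k2 = f(0.125000, -1.052656) = -0.410536
  p ← -0.985402 + 0.35·(-0.410536) = -1.129089
x=0.300000, p=-1.129089:
  k1 = f(0.300000, -1.129089) = -0.440345
  k2 = f(0.475000, -1.206150) = -0.470398
  p ← -1.129089 + 0.35·(-0.470398) = -1.293729
p(0.65) ≈ -1.2937

-1.2937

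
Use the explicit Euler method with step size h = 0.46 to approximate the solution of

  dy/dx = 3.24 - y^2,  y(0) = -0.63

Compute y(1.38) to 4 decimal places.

1.6858

Euler: y_{n+1} = y_n + h·f(x_n, y_n).
x=0.000000, y=-0.630000: f=2.843100 → y ← -0.630000 + 0.46·2.843100 = 0.677826
x=0.460000, y=0.677826: f=2.780552 → y ← 0.677826 + 0.46·2.780552 = 1.956880
x=0.920000, y=1.956880: f=-0.589379 → y ← 1.956880 + 0.46·(-0.589379) = 1.685766
y(1.38) ≈ 1.6858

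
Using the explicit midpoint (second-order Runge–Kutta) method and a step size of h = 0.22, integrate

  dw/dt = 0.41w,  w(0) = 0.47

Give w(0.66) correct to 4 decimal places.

0.6158

Midpoint: k1 = f(t_n, w_n); k2 = f(t_n + h/2, w_n + (h/2)·k1); w_{n+1} = w_n + h·k2.
t=0.000000, w=0.470000:
  k1 = f(0.000000, 0.470000) = 0.192700
  k2 = f(0.110000, 0.491197) = 0.201391
  w ← 0.470000 + 0.22·0.201391 = 0.514306
t=0.220000, w=0.514306:
  k1 = f(0.220000, 0.514306) = 0.210865
  k2 = f(0.330000, 0.537501) = 0.220375
  w ← 0.514306 + 0.22·0.220375 = 0.562789
t=0.440000, w=0.562789:
  k1 = f(0.440000, 0.562789) = 0.230743
  k2 = f(0.550000, 0.588170) = 0.241150
  w ← 0.562789 + 0.22·0.241150 = 0.615842
w(0.66) ≈ 0.6158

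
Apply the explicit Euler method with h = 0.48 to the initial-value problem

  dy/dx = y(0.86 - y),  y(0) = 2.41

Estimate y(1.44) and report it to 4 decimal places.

0.7455

Euler: y_{n+1} = y_n + h·f(x_n, y_n).
x=0.000000, y=2.410000: f=-3.735500 → y ← 2.410000 + 0.48·(-3.735500) = 0.616960
x=0.480000, y=0.616960: f=0.149946 → y ← 0.616960 + 0.48·0.149946 = 0.688934
x=0.960000, y=0.688934: f=0.117853 → y ← 0.688934 + 0.48·0.117853 = 0.745504
y(1.44) ≈ 0.7455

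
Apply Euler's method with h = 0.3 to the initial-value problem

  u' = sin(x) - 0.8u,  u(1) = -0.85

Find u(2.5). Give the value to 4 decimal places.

0.6271

Euler: u_{n+1} = u_n + h·f(x_n, u_n).
x=1.000000, u=-0.850000: f=1.521471 → u ← -0.850000 + 0.3·1.521471 = -0.393559
x=1.300000, u=-0.393559: f=1.278405 → u ← -0.393559 + 0.3·1.278405 = -0.010037
x=1.600000, u=-0.010037: f=1.007603 → u ← -0.010037 + 0.3·1.007603 = 0.292244
x=1.900000, u=0.292244: f=0.712505 → u ← 0.292244 + 0.3·0.712505 = 0.505995
x=2.200000, u=0.505995: f=0.403700 → u ← 0.505995 + 0.3·0.403700 = 0.627105
u(2.5) ≈ 0.6271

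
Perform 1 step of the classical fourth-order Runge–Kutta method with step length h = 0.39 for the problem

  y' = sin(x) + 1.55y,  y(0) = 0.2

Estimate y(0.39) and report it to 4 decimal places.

RK4: k1 = f(x_n, y_n); k2 = f(x_n + h/2, y_n + (h/2)·k1); k3 = f(x_n + h/2, y_n + (h/2)·k2); k4 = f(x_n + h, y_n + h·k3); y_{n+1} = y_n + (h/6)·(k1 + 2k2 + 2k3 + k4).
x=0.000000, y=0.200000:
  k1 = f(0.000000, 0.200000) = 0.310000
  k2 = f(0.195000, 0.260450) = 0.597464
  k3 = f(0.195000, 0.316505) = 0.684350
  k4 = f(0.390000, 0.466897) = 1.103878
  y ← 0.200000 + (0.39/6)·(k1 + 2k2 + 2k3 + k4) = 0.458538
y(0.39) ≈ 0.4585

0.4585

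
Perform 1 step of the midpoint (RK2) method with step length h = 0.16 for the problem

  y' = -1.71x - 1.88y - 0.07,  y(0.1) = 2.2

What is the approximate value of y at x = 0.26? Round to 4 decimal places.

Midpoint: k1 = f(x_n, y_n); k2 = f(x_n + h/2, y_n + (h/2)·k1); y_{n+1} = y_n + h·k2.
x=0.100000, y=2.200000:
  k1 = f(0.100000, 2.200000) = -4.377000
  k2 = f(0.180000, 1.849840) = -3.855499
  y ← 2.200000 + 0.16·(-3.855499) = 1.583120
y(0.26) ≈ 1.5831

1.5831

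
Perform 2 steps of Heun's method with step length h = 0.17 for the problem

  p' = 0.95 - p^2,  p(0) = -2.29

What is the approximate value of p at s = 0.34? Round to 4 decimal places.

Heun: k1 = f(s_n, p_n); k2 = f(s_n + h, p_n + h·k1); p_{n+1} = p_n + (h/2)·(k1 + k2).
s=0.000000, p=-2.290000:
  k1 = f(0.000000, -2.290000) = -4.294100
  k2 = f(0.170000, -3.019997) = -8.170382
  p ← -2.290000 + (0.17/2)·(-4.294100 + (-8.170382)) = -3.349481
s=0.170000, p=-3.349481:
  k1 = f(0.170000, -3.349481) = -10.269023
  k2 = f(0.340000, -5.095215) = -25.011214
  p ← -3.349481 + (0.17/2)·(-10.269023 + (-25.011214)) = -6.348301
p(0.34) ≈ -6.3483

-6.3483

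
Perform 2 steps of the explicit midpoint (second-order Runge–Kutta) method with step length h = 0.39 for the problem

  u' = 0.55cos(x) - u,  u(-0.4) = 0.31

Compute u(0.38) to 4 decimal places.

0.4326

Midpoint: k1 = f(x_n, u_n); k2 = f(x_n + h/2, u_n + (h/2)·k1); u_{n+1} = u_n + h·k2.
x=-0.400000, u=0.310000:
  k1 = f(-0.400000, 0.310000) = 0.196584
  k2 = f(-0.205000, 0.348334) = 0.190150
  u ← 0.310000 + 0.39·0.190150 = 0.384158
x=-0.010000, u=0.384158:
  k1 = f(-0.010000, 0.384158) = 0.165814
  k2 = f(0.185000, 0.416492) = 0.124123
  u ← 0.384158 + 0.39·0.124123 = 0.432566
u(0.38) ≈ 0.4326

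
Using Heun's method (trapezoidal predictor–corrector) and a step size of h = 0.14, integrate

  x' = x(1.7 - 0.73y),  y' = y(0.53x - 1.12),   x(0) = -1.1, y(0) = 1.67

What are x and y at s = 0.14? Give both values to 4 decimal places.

Heun on (x,y): k1 = f(s_n, state_n); k2 = f(s_n + h, state_n + h·k1); state_{n+1} = state_n + (h/2)·(k1 + k2).
0.000000: (-1.100000, 1.670000)
  k1 = (-0.528990, -2.844010)
  predictor → (-1.174059, 1.271839)
  k2 = (-0.905854, -2.215862)
  → (-1.200439, 1.315809)
(x(0.14), y(0.14)) ≈ (-1.2004, 1.3158)

-1.2004, 1.3158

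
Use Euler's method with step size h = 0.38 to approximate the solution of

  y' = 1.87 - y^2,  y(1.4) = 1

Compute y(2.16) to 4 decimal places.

1.3684

Euler: y_{n+1} = y_n + h·f(x_n, y_n).
x=1.400000, y=1.000000: f=0.870000 → y ← 1.000000 + 0.38·0.870000 = 1.330600
x=1.780000, y=1.330600: f=0.099504 → y ← 1.330600 + 0.38·0.099504 = 1.368411
y(2.16) ≈ 1.3684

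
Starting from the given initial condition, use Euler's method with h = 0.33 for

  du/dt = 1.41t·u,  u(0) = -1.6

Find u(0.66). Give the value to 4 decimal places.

-1.8457

Euler: u_{n+1} = u_n + h·f(t_n, u_n).
t=0.000000, u=-1.600000: f=0.000000 → u ← -1.600000 + 0.33·0.000000 = -1.600000
t=0.330000, u=-1.600000: f=-0.744480 → u ← -1.600000 + 0.33·(-0.744480) = -1.845678
u(0.66) ≈ -1.8457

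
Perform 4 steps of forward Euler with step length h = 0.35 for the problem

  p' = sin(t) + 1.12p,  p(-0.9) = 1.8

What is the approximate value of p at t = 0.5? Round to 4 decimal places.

Euler: p_{n+1} = p_n + h·f(t_n, p_n).
t=-0.900000, p=1.800000: f=1.232673 → p ← 1.800000 + 0.35·1.232673 = 2.231436
t=-0.550000, p=2.231436: f=1.976521 → p ← 2.231436 + 0.35·1.976521 = 2.923218
t=-0.200000, p=2.923218: f=3.075335 → p ← 2.923218 + 0.35·3.075335 = 3.999585
t=0.150000, p=3.999585: f=4.628973 → p ← 3.999585 + 0.35·4.628973 = 5.619726
p(0.5) ≈ 5.6197

5.6197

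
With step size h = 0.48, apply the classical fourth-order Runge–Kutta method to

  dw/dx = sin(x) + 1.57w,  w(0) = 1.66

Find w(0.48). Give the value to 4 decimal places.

3.6701

RK4: k1 = f(x_n, w_n); k2 = f(x_n + h/2, w_n + (h/2)·k1); k3 = f(x_n + h/2, w_n + (h/2)·k2); k4 = f(x_n + h, w_n + h·k3); w_{n+1} = w_n + (h/6)·(k1 + 2k2 + 2k3 + k4).
x=0.000000, w=1.660000:
  k1 = f(0.000000, 1.660000) = 2.606200
  k2 = f(0.240000, 2.285488) = 3.825919
  k3 = f(0.240000, 2.578221) = 4.285509
  k4 = f(0.480000, 3.717044) = 6.297539
  w ← 1.660000 + (0.48/6)·(k1 + 2k2 + 2k3 + k4) = 3.670128
w(0.48) ≈ 3.6701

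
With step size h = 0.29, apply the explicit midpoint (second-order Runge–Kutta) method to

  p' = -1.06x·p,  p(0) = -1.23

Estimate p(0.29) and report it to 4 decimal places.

Midpoint: k1 = f(x_n, p_n); k2 = f(x_n + h/2, p_n + (h/2)·k1); p_{n+1} = p_n + h·k2.
x=0.000000, p=-1.230000:
  k1 = f(0.000000, -1.230000) = 0.000000
  k2 = f(0.145000, -1.230000) = 0.189051
  p ← -1.230000 + 0.29·0.189051 = -1.175175
p(0.29) ≈ -1.1752

-1.1752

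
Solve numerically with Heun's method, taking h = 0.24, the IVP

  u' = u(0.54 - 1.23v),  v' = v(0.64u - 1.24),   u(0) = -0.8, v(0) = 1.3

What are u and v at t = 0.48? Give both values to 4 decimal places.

Heun on (u,v): k1 = f(t_n, state_n); k2 = f(t_n + h, state_n + h·k1); state_{n+1} = state_n + (h/2)·(k1 + k2).
0.000000: (-0.800000, 1.300000)
  k1 = (0.847200, -2.277600)
  predictor → (-0.596672, 0.753376)
  k2 = (0.230705, -1.221878)
  → (-0.670651, 0.880063)
0.240000: (-0.670651, 0.880063)
  k1 = (0.363813, -1.469015)
  predictor → (-0.583336, 0.527499)
  k2 = (0.063481, -0.851033)
  → (-0.619376, 0.601657)
(u(0.48), v(0.48)) ≈ (-0.6194, 0.6017)

-0.6194, 0.6017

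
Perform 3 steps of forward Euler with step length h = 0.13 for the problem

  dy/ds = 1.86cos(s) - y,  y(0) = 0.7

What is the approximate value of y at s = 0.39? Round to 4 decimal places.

Euler: y_{n+1} = y_n + h·f(s_n, y_n).
s=0.000000, y=0.700000: f=1.160000 → y ← 0.700000 + 0.13·1.160000 = 0.850800
s=0.130000, y=0.850800: f=0.993505 → y ← 0.850800 + 0.13·0.993505 = 0.979956
s=0.260000, y=0.979956: f=0.817530 → y ← 0.979956 + 0.13·0.817530 = 1.086235
y(0.39) ≈ 1.0862

1.0862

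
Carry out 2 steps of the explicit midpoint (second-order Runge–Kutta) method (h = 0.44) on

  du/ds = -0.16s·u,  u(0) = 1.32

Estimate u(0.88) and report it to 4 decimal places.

1.2401

Midpoint: k1 = f(s_n, u_n); k2 = f(s_n + h/2, u_n + (h/2)·k1); u_{n+1} = u_n + h·k2.
s=0.000000, u=1.320000:
  k1 = f(0.000000, 1.320000) = 0.000000
  k2 = f(0.220000, 1.320000) = -0.046464
  u ← 1.320000 + 0.44·(-0.046464) = 1.299556
s=0.440000, u=1.299556:
  k1 = f(0.440000, 1.299556) = -0.091489
  k2 = f(0.660000, 1.279428) = -0.135108
  u ← 1.299556 + 0.44·(-0.135108) = 1.240108
u(0.88) ≈ 1.2401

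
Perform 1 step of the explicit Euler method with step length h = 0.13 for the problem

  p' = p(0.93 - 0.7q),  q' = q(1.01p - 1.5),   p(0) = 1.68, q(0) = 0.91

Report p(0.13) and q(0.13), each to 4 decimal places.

1.7440, 0.9333

Euler on (p,q): p_{n+1} = p_n + h·p', q_{n+1} = q_n + h·q'.
0.000000: (1.680000, 0.910000); f=(0.492240, 0.179088) → (1.743991, 0.933281)
(p(0.13), q(0.13)) ≈ (1.7440, 0.9333)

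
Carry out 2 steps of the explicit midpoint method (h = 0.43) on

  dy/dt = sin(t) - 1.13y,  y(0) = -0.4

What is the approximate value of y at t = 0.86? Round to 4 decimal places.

0.1131

Midpoint: k1 = f(t_n, y_n); k2 = f(t_n + h/2, y_n + (h/2)·k1); y_{n+1} = y_n + h·k2.
t=0.000000, y=-0.400000:
  k1 = f(0.000000, -0.400000) = 0.452000
  k2 = f(0.215000, -0.302820) = 0.555534
  y ← -0.400000 + 0.43·0.555534 = -0.161120
t=0.430000, y=-0.161120:
  k1 = f(0.430000, -0.161120) = 0.598937
  k2 = f(0.645000, -0.032349) = 0.637753
  y ← -0.161120 + 0.43·0.637753 = 0.113113
y(0.86) ≈ 0.1131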